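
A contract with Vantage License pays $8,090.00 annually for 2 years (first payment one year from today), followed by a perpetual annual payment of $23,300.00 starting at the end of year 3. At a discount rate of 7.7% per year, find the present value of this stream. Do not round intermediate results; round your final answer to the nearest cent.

PV of 2-year annuity: $8,090.00 × [1 − (1+0.077)^−2] / 0.077 = 14486.17114
Perpetuity value at year 2: $23,300.00 / 0.077 = 302597.40260
PV of perpetuity: 302597.40260 / (1+0.077)^2 = 260875.79722
Total PV = 14486.17114 + 260875.79722 = 275361.96836

$275361.97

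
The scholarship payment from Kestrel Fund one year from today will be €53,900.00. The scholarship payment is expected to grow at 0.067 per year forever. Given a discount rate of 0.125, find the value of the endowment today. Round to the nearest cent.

Growing perpetuity: P = D₁ / (r − g) = €53,900.0000 / (0.125 − 0.067) = €929,310.34

€929310.34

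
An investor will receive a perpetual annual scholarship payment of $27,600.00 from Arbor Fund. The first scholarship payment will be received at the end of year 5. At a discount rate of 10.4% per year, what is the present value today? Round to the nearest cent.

$178648.53

Value at end of year 4: C / r = $27,600.00 / 0.104 = $265,384.6154
Discount to today: PV = $265,384.6154 / (1 + 0.104)^4 = $265,384.6154 / 1.485512 = $178,648.53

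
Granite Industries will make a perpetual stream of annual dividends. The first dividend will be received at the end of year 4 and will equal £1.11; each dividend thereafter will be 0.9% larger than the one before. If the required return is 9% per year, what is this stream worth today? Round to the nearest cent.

£10.58

Value at end of year 3: C₁ / (r − g) = £1.11 / (0.09 − 0.009) = £13.7037
Discount to today: PV = £13.7037 / (1 + 0.09)^3 = £13.7037 / 1.295029 = £10.58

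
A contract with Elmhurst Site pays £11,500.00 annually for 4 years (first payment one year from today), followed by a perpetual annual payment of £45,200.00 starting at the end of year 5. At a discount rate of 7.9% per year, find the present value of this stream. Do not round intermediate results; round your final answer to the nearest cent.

£460284.32

PV of 4-year annuity: £11,500.00 × [1 − (1+0.079)^−4] / 0.079 = 38174.39572
Perpetuity value at year 4: £45,200.00 / 0.079 = 572151.89873
PV of perpetuity: 572151.89873 / (1+0.079)^4 = 422109.92599
Total PV = 38174.39572 + 422109.92599 = 460284.32171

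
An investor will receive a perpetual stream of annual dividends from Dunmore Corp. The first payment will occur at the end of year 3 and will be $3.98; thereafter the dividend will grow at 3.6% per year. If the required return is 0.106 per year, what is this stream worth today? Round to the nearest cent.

$46.48

Value at end of year 2: C₁ / (r − g) = $3.98 / (0.106 − 0.036) = $56.8571
Discount to today: PV = $56.8571 / (1 + 0.106)^2 = $56.8571 / 1.223236 = $46.48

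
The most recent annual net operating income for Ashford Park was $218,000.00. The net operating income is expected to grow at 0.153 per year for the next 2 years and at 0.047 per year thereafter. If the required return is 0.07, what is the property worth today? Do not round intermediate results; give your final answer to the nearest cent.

D_1 = 251354.00000
D_2 = 289811.16200
Terminal value at year 2: TV = D_2×(1+g_2)/(r−g_2) = 303432.28661/0.023 = 13192708.11365
P_0 = D_1/(1+r)^1 + D_2/(1+r)^2 + TV/(1+r)^2
    = 234910.28037 + 253132.29278 + 11523022.19727 = 12011064.77042

$12011064.77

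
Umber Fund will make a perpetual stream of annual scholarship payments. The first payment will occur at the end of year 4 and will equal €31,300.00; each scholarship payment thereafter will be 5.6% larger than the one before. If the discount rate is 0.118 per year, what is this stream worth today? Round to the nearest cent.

€361266.12

Value at end of year 3: C₁ / (r − g) = €31,300.00 / (0.118 − 0.056) = €504,838.7097
Discount to today: PV = €504,838.7097 / (1 + 0.118)^3 = €504,838.7097 / 1.397415 = €361,266.12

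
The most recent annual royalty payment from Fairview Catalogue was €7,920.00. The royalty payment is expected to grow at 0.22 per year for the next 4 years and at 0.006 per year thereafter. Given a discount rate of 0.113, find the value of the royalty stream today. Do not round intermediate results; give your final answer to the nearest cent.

D_1 = 9662.40000
D_2 = 11788.12800
D_3 = 14381.51616
D_4 = 17545.44972
Terminal value at year 4: TV = D_4×(1+g_2)/(r−g_2) = 17650.72241/0.107 = 164960.02256
P_0 = D_1/(1+r)^1 + D_2/(1+r)^2 + D_3/(1+r)^3 + D_4/(1+r)^4 + TV/(1+r)^4
    = 8681.40162 + 9516.00177 + 10430.83752 + 11433.62244 + 107497.42221 = 147559.28556

€147559.29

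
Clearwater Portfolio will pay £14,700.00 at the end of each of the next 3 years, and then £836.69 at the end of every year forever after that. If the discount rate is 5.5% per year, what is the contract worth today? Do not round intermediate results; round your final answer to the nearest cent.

£52614.83

PV of 3-year annuity: £14,700.00 × [1 − (1+0.055)^−3] / 0.055 = 39659.62066
Perpetuity value at year 3: £836.69 / 0.055 = 15212.54545
PV of perpetuity: 15212.54545 / (1+0.055)^3 = 12955.21158
Total PV = 39659.62066 + 12955.21158 = 52614.83224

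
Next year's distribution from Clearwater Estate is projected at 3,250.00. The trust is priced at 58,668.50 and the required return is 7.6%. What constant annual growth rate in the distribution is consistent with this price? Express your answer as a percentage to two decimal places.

P = D₁/(r−g) ⇒ g = r − D₁/P = 0.076 − 3,250.00/58,668.50 = 0.020604

2.06%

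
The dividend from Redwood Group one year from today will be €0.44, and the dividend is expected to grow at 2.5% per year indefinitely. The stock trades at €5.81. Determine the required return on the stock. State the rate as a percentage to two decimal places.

10.07%

P = D₁/(r − g) ⇒ r = D₁/P + g = €0.4400/€5.81 + 0.025 = 0.075731 + 0.025 = 0.100731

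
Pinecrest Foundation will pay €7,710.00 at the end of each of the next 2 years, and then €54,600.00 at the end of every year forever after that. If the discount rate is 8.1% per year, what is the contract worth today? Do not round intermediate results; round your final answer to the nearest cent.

PV of 2-year annuity: €7,710.00 × [1 − (1+0.081)^−2] / 0.081 = 13730.14331
Perpetuity value at year 2: €54,600.00 / 0.081 = 674074.07407
PV of perpetuity: 674074.07407 / (1+0.081)^2 = 576841.15256
Total PV = 13730.14331 + 576841.15256 = 590571.29587

€590571.30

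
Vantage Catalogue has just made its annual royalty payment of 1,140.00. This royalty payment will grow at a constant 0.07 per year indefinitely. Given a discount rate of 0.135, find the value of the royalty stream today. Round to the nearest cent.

18766.15

D₁ = D₀ × (1 + g) = 1,140.00 × 1.07 = 1,219.8000
Growing perpetuity: P = D₁ / (r − g) = 1,219.8000 / (0.135 − 0.07) = 18,766.15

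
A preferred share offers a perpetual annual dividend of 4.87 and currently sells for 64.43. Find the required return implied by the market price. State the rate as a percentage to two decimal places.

P = C/r ⇒ r = C/P = 4.87/64.43 = 0.075586

7.56%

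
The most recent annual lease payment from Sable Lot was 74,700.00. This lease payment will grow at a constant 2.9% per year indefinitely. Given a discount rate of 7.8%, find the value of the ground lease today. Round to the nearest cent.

1568700.00

D₁ = D₀ × (1 + g) = 74,700.00 × 1.029 = 76,866.3000
Growing perpetuity: P = D₁ / (r − g) = 76,866.3000 / (0.078 − 0.029) = 1,568,700.00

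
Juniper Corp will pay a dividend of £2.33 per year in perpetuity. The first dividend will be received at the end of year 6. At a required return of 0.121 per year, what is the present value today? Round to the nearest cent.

£10.88

Value at end of year 5: C / r = £2.33 / 0.121 = £19.2562
Discount to today: PV = £19.2562 / (1 + 0.121)^5 = £19.2562 / 1.770223 = £10.88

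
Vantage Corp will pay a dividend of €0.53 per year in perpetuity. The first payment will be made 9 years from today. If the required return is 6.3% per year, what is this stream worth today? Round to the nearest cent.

€5.16

Value at end of year 8: C / r = €0.53 / 0.063 = €8.4127
Discount to today: PV = €8.4127 / (1 + 0.063)^8 = €8.4127 / 1.630295 = €5.16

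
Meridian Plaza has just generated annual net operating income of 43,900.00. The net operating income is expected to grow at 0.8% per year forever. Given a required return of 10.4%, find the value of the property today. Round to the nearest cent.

460950.00

D₁ = D₀ × (1 + g) = 43,900.00 × 1.008 = 44,251.2000
Growing perpetuity: P = D₁ / (r − g) = 44,251.2000 / (0.104 − 0.008) = 460,950.00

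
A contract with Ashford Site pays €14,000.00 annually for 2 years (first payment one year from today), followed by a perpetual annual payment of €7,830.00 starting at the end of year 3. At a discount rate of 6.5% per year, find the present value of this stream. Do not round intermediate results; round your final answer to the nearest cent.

PV of 2-year annuity: €14,000.00 × [1 − (1+0.065)^−2] / 0.065 = 25488.76986
Perpetuity value at year 2: €7,830.00 / 0.065 = 120461.53846
PV of perpetuity: 120461.53846 / (1+0.065)^2 = 106206.03360
Total PV = 25488.76986 + 106206.03360 = 131694.80347

€131694.80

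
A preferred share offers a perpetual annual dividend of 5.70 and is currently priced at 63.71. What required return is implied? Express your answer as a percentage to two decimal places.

P = C/r ⇒ r = C/P = 5.70/63.71 = 0.089468

8.95%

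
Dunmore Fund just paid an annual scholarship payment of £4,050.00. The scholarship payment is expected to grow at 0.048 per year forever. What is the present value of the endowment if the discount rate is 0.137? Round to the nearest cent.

£47689.89

D₁ = D₀ × (1 + g) = £4,050.00 × 1.048 = £4,244.4000
Growing perpetuity: P = D₁ / (r − g) = £4,244.4000 / (0.137 − 0.048) = £47,689.89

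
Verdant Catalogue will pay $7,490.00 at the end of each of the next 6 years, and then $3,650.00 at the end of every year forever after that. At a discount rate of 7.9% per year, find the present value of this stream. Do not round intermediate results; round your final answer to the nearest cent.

$64008.37

PV of 6-year annuity: $7,490.00 × [1 − (1+0.079)^−6] / 0.079 = 34730.66136
Perpetuity value at year 6: $3,650.00 / 0.079 = 46202.53165
PV of perpetuity: 46202.53165 / (1+0.079)^6 = 29277.71002
Total PV = 34730.66136 + 29277.71002 = 64008.37138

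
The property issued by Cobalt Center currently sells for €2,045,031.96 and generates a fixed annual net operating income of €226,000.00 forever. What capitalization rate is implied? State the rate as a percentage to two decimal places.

11.05%

P = C/r ⇒ r = C/P = €226,000.00/€2,045,031.96 = 0.110512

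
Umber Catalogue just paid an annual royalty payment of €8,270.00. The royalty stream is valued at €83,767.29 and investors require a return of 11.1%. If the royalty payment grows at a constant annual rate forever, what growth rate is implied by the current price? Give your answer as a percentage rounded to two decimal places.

1.12%

P = D₀(1+g)/(r−g) ⇒ P(r−g) = D₀(1+g) ⇒ g(P+D₀) = P·r − D₀
g = (P·r − D₀)/(P + D₀) = (€83,767.29×0.111 − €8,270.00) / (€83,767.29 + €8,270.00) = 0.011171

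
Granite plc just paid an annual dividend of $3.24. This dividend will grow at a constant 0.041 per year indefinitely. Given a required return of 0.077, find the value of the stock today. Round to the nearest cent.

$93.69

D₁ = D₀ × (1 + g) = $3.24 × 1.041 = $3.3728
Growing perpetuity: P = D₁ / (r − g) = $3.3728 / (0.077 − 0.041) = $93.69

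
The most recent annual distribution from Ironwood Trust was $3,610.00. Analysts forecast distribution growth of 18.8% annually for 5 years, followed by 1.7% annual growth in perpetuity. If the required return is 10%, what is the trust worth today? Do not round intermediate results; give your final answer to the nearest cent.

D_1 = 4288.68000
D_2 = 5094.95184
D_3 = 6052.80279
D_4 = 7190.72971
D_5 = 8542.58690
Terminal value at year 5: TV = D_5×(1+g_2)/(r−g_2) = 8687.81087/0.083 = 104672.42015
P_0 = D_1/(1+r)^1 + D_2/(1+r)^2 + D_3/(1+r)^3 + D_4/(1+r)^4 + D_5/(1+r)^5 + TV/(1+r)^5
    = 3898.80000 + 4210.70400 + 4547.56032 + 4911.36515 + 5304.27436 + 64993.33761 = 87866.04143

$87866.04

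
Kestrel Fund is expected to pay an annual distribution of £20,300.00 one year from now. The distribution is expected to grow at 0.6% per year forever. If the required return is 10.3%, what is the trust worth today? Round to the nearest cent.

£209278.35

Growing perpetuity: P = D₁ / (r − g) = £20,300.0000 / (0.103 − 0.006) = £209,278.35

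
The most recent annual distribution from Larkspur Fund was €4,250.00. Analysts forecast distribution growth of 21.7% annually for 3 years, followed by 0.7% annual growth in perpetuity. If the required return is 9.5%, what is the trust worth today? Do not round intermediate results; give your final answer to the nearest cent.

€82575.50

D_1 = 5172.25000
D_2 = 6294.62825
D_3 = 7660.56258
Terminal value at year 3: TV = D_3×(1+g_2)/(r−g_2) = 7714.18652/0.088 = 87661.21044
P_0 = D_1/(1+r)^1 + D_2/(1+r)^2 + D_3/(1+r)^3 + TV/(1+r)^3
    = 4723.51598 + 5249.78900 + 5834.69699 + 66767.49854 = 82575.50051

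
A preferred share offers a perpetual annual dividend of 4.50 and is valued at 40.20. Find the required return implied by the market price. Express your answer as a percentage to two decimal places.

P = C/r ⇒ r = C/P = 4.50/40.20 = 0.111940

11.19%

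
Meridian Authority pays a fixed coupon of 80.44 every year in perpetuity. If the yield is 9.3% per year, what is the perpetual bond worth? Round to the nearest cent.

864.95

Level perpetuity: PV = C / r = 80.44 / 0.093 = 864.95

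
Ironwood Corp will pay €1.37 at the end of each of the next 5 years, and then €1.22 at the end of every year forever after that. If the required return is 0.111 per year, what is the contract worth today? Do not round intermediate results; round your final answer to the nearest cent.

PV of 5-year annuity: €1.37 × [1 − (1+0.111)^−5] / 0.111 = 5.05067
Perpetuity value at year 5: €1.22 / 0.111 = 10.99099
PV of perpetuity: 10.99099 / (1+0.111)^5 = 6.49332
Total PV = 5.05067 + 6.49332 = 11.54398

€11.54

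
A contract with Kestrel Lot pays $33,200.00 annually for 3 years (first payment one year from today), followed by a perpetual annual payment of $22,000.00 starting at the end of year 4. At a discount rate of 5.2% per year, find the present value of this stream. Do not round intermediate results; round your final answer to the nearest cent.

PV of 3-year annuity: $33,200.00 × [1 − (1+0.052)^−3] / 0.052 = 90074.07162
Perpetuity value at year 3: $22,000.00 / 0.052 = 423076.92308
PV of perpetuity: 423076.92308 / (1+0.052)^3 = 363389.28525
Total PV = 90074.07162 + 363389.28525 = 453463.35688

$453463.36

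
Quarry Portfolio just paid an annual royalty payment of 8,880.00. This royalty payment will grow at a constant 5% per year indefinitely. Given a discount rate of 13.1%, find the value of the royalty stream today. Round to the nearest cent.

115111.11

D₁ = D₀ × (1 + g) = 8,880.00 × 1.05 = 9,324.0000
Growing perpetuity: P = D₁ / (r − g) = 9,324.0000 / (0.131 − 0.05) = 115,111.11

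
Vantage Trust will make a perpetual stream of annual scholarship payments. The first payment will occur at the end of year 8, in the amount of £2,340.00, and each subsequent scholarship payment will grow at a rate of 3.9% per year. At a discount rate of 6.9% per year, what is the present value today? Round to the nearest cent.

Value at end of year 7: C₁ / (r − g) = £2,340.00 / (0.069 − 0.039) = £78,000.0000
Discount to today: PV = £78,000.0000 / (1 + 0.069)^7 = £78,000.0000 / 1.595306 = £48,893.45

£48893.45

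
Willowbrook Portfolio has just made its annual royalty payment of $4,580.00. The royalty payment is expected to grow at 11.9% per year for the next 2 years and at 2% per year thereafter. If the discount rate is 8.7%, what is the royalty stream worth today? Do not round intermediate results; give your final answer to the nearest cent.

D_1 = 5125.02000
D_2 = 5734.89738
Terminal value at year 2: TV = D_2×(1+g_2)/(r−g_2) = 5849.59533/0.067 = 87307.39295
P_0 = D_1/(1+r)^1 + D_2/(1+r)^2 + TV/(1+r)^2
    = 4714.82981 + 4853.62884 + 73891.06599 = 83459.52464

$83459.52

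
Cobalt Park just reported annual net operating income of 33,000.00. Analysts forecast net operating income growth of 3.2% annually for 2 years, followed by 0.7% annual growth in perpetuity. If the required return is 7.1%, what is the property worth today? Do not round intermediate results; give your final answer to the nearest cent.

544546.22

D_1 = 34056.00000
D_2 = 35145.79200
Terminal value at year 2: TV = D_2×(1+g_2)/(r−g_2) = 35391.81254/0.064 = 552997.07100
P_0 = D_1/(1+r)^1 + D_2/(1+r)^2 + TV/(1+r)^2
    = 31798.31933 + 30640.39734 + 482107.50182 = 544546.21849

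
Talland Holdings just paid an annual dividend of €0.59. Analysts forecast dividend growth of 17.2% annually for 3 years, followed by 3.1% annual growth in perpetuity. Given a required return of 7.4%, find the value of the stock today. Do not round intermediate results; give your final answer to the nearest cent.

€20.50

D_1 = 0.69148
D_2 = 0.81041
D_3 = 0.94981
Terminal value at year 3: TV = D_3×(1+g_2)/(r−g_2) = 0.97925/0.043 = 22.77325
P_0 = D_1/(1+r)^1 + D_2/(1+r)^2 + D_3/(1+r)^3 + TV/(1+r)^3
    = 0.64384 + 0.70258 + 0.76669 + 18.38282 = 20.49594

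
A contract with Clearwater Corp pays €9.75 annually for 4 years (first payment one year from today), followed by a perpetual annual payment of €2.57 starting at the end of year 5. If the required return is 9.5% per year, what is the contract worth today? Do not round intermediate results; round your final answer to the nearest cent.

PV of 4-year annuity: €9.75 × [1 − (1+0.095)^−4] / 0.095 = 31.24369
Perpetuity value at year 4: €2.57 / 0.095 = 27.05263
PV of perpetuity: 27.05263 / (1+0.095)^4 = 18.81712
Total PV = 31.24369 + 18.81712 = 50.06081

€50.06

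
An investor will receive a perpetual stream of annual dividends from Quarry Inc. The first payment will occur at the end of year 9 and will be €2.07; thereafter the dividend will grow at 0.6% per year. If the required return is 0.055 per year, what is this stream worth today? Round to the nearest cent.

€27.53

Value at end of year 8: C₁ / (r − g) = €2.07 / (0.055 − 0.006) = €42.2449
Discount to today: PV = €42.2449 / (1 + 0.055)^8 = €42.2449 / 1.534687 = €27.53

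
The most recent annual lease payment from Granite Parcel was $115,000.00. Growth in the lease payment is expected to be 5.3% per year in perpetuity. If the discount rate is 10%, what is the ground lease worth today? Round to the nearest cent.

$2576489.36

D₁ = D₀ × (1 + g) = $115,000.00 × 1.053 = $121,095.0000
Growing perpetuity: P = D₁ / (r − g) = $121,095.0000 / (0.1 − 0.053) = $2,576,489.36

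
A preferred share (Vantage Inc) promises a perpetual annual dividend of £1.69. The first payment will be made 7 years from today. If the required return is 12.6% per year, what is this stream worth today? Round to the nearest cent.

Value at end of year 6: C / r = £1.69 / 0.126 = £13.4127
Discount to today: PV = £13.4127 / (1 + 0.126)^6 = £13.4127 / 2.038123 = £6.58

£6.58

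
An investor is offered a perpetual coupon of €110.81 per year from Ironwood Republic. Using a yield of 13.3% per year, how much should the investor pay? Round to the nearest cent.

€833.16

Level perpetuity: PV = C / r = €110.81 / 0.133 = €833.16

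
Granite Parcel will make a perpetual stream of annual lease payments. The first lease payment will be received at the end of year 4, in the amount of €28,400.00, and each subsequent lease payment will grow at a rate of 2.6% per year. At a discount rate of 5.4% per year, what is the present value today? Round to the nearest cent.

Value at end of year 3: C₁ / (r − g) = €28,400.00 / (0.054 − 0.026) = €1,014,285.7143
Discount to today: PV = €1,014,285.7143 / (1 + 0.054)^3 = €1,014,285.7143 / 1.170905 = €866,240.48

€866240.48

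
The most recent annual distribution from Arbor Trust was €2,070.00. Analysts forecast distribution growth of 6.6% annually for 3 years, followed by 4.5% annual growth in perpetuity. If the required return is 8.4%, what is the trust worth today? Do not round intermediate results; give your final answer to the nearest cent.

D_1 = 2206.62000
D_2 = 2352.25692
D_3 = 2507.50588
Terminal value at year 3: TV = D_3×(1+g_2)/(r−g_2) = 2620.34364/0.039 = 67188.29849
P_0 = D_1/(1+r)^1 + D_2/(1+r)^2 + D_3/(1+r)^3 + TV/(1+r)^3
    = 2035.62731 + 2001.82538 + 1968.58473 + 52747.97557 = 58754.01298

€58754.01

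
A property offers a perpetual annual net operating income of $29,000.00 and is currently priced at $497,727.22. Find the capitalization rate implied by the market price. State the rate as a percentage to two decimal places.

P = C/r ⇒ r = C/P = $29,000.00/$497,727.22 = 0.058265

5.83%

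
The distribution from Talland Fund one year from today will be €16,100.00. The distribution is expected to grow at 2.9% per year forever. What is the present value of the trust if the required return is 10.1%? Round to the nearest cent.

€223611.11

Growing perpetuity: P = D₁ / (r − g) = €16,100.0000 / (0.101 − 0.029) = €223,611.11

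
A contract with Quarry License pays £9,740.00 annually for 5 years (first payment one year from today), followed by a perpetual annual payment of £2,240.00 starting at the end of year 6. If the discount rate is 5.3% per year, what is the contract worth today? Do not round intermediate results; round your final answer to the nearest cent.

£74467.70

PV of 5-year annuity: £9,740.00 × [1 − (1+0.053)^−5] / 0.053 = 41821.67788
Perpetuity value at year 5: £2,240.00 / 0.053 = 42264.15094
PV of perpetuity: 42264.15094 / (1+0.053)^5 = 32646.02379
Total PV = 41821.67788 + 32646.02379 = 74467.70167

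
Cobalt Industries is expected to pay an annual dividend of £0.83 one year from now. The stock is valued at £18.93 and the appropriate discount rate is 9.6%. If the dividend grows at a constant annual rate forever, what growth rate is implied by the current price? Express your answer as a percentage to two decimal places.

5.22%

P = D₁/(r−g) ⇒ g = r − D₁/P = 0.096 − £0.83/£18.93 = 0.052154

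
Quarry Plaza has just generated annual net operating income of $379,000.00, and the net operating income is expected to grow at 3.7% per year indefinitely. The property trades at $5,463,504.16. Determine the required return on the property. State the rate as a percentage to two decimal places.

D₁ = $379,000.00 × 1.037 = $393,023.0000
P = D₁/(r − g) ⇒ r = D₁/P + g = $393,023.0000/$5,463,504.16 + 0.037 = 0.071936 + 0.037 = 0.108936

10.89%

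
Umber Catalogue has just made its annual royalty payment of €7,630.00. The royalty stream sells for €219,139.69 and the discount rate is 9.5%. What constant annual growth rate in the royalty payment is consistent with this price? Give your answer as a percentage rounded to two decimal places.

P = D₀(1+g)/(r−g) ⇒ P(r−g) = D₀(1+g) ⇒ g(P+D₀) = P·r − D₀
g = (P·r − D₀)/(P + D₀) = (€219,139.69×0.095 − €7,630.00) / (€219,139.69 + €7,630.00) = 0.058157

5.82%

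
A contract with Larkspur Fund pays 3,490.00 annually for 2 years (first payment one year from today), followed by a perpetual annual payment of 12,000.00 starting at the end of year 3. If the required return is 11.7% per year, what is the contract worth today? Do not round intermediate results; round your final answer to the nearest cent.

88124.87

PV of 2-year annuity: 3,490.00 × [1 − (1+0.117)^−2] / 0.117 = 5921.61188
Perpetuity value at year 2: 12,000.00 / 0.117 = 102564.10256
PV of perpetuity: 102564.10256 / (1+0.117)^2 = 82203.25944
Total PV = 5921.61188 + 82203.25944 = 88124.87131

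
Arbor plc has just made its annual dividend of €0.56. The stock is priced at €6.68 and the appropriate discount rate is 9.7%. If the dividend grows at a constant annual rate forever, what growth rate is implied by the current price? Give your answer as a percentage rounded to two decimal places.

P = D₀(1+g)/(r−g) ⇒ P(r−g) = D₀(1+g) ⇒ g(P+D₀) = P·r − D₀
g = (P·r − D₀)/(P + D₀) = (€6.68×0.097 − €0.56) / (€6.68 + €0.56) = 0.012149

1.21%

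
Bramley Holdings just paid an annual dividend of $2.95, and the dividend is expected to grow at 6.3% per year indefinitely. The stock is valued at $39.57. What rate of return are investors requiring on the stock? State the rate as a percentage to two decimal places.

14.22%

D₁ = $2.95 × 1.063 = $3.1359
P = D₁/(r − g) ⇒ r = D₁/P + g = $3.1359/$39.57 + 0.063 = 0.079248 + 0.063 = 0.142248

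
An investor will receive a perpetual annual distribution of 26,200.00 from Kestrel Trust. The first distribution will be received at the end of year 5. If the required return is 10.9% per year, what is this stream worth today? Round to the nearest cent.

Value at end of year 4: C / r = 26,200.00 / 0.109 = 240,366.9725
Discount to today: PV = 240,366.9725 / (1 + 0.109)^4 = 240,366.9725 / 1.512607 = 158,909.04

158909.04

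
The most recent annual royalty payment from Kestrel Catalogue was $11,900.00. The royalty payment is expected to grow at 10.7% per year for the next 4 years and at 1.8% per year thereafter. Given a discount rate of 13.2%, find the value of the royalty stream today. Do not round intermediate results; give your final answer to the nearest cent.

D_1 = 13173.30000
D_2 = 14582.84310
D_3 = 16143.20731
D_4 = 17870.53049
Terminal value at year 4: TV = D_4×(1+g_2)/(r−g_2) = 18192.20004/0.114 = 159580.70213
P_0 = D_1/(1+r)^1 + D_2/(1+r)^2 + D_3/(1+r)^3 + D_4/(1+r)^4 + TV/(1+r)^4
    = 11637.19081 + 11380.18572 + 11128.85653 + 10883.07789 + 97183.97626 = 142213.28721

$142213.29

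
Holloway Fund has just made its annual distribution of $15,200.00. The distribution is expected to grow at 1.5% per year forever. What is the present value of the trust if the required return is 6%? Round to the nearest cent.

$342844.44

D₁ = D₀ × (1 + g) = $15,200.00 × 1.015 = $15,428.0000
Growing perpetuity: P = D₁ / (r − g) = $15,428.0000 / (0.06 − 0.015) = $342,844.44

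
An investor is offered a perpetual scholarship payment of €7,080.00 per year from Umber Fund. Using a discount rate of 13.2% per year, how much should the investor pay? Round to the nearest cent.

€53636.36

Level perpetuity: PV = C / r = €7,080.00 / 0.132 = €53,636.36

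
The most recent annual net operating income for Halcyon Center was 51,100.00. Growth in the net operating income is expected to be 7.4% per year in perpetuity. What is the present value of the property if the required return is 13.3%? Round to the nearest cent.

D₁ = D₀ × (1 + g) = 51,100.00 × 1.074 = 54,881.4000
Growing perpetuity: P = D₁ / (r − g) = 54,881.4000 / (0.133 − 0.074) = 930,193.22

930193.22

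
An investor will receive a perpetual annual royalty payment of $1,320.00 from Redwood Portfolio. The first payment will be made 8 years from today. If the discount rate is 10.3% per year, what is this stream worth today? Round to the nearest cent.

Value at end of year 7: C / r = $1,320.00 / 0.103 = $12,815.5340
Discount to today: PV = $12,815.5340 / (1 + 0.103)^7 = $12,815.5340 / 1.986226 = $6,452.20

$6452.20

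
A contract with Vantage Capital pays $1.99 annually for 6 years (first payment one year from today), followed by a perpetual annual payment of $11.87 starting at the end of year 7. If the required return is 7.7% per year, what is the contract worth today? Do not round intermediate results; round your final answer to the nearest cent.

$108.06

PV of 6-year annuity: $1.99 × [1 − (1+0.077)^−6] / 0.077 = 9.28386
Perpetuity value at year 6: $11.87 / 0.077 = 154.15584
PV of perpetuity: 154.15584 / (1+0.077)^6 = 98.77926
Total PV = 9.28386 + 98.77926 = 108.06312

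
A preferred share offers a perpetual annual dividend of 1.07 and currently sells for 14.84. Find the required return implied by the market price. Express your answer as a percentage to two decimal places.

7.21%

P = C/r ⇒ r = C/P = 1.07/14.84 = 0.072102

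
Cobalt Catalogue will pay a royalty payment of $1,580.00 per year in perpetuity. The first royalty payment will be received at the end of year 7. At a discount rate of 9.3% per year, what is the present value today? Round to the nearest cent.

$9964.45

Value at end of year 6: C / r = $1,580.00 / 0.093 = $16,989.2473
Discount to today: PV = $16,989.2473 / (1 + 0.093)^6 = $16,989.2473 / 1.704987 = $9,964.45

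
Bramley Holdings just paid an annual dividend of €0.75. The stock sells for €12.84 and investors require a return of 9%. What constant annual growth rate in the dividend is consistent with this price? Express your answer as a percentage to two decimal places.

2.98%

P = D₀(1+g)/(r−g) ⇒ P(r−g) = D₀(1+g) ⇒ g(P+D₀) = P·r − D₀
g = (P·r − D₀)/(P + D₀) = (€12.84×0.09 − €0.75) / (€12.84 + €0.75) = 0.029845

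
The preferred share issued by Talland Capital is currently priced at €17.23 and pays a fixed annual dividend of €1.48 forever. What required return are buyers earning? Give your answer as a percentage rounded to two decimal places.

8.59%

P = C/r ⇒ r = C/P = €1.48/€17.23 = 0.085897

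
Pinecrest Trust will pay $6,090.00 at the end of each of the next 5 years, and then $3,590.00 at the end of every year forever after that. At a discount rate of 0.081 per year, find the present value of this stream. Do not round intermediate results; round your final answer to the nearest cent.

PV of 5-year annuity: $6,090.00 × [1 − (1+0.081)^−5] / 0.081 = 24251.65195
Perpetuity value at year 5: $3,590.00 / 0.081 = 44320.98765
PV of perpetuity: 44320.98765 / (1+0.081)^5 = 30024.85785
Total PV = 24251.65195 + 30024.85785 = 54276.50980

$54276.51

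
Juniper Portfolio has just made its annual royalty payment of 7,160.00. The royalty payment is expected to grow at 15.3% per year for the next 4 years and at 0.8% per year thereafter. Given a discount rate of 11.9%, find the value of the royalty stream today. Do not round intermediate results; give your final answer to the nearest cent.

D_1 = 8255.48000
D_2 = 9518.56844
D_3 = 10974.90941
D_4 = 12654.07055
Terminal value at year 4: TV = D_4×(1+g_2)/(r−g_2) = 12755.30312/0.111 = 114912.64068
P_0 = D_1/(1+r)^1 + D_2/(1+r)^2 + D_3/(1+r)^3 + D_4/(1+r)^4 + TV/(1+r)^4
    = 7377.55139 + 7601.71291 + 7832.68542 + 8070.67586 + 73290.46189 = 104173.08747

104173.09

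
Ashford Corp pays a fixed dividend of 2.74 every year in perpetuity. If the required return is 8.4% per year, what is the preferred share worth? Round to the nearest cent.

Level perpetuity: PV = C / r = 2.74 / 0.084 = 32.62

32.62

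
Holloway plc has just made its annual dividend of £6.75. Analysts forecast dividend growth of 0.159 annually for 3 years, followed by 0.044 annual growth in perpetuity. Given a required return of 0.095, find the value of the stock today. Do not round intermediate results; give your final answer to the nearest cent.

D_1 = 7.82325
D_2 = 9.06715
D_3 = 10.50882
Terminal value at year 3: TV = D_3×(1+g_2)/(r−g_2) = 10.97121/0.051 = 215.12179
P_0 = D_1/(1+r)^1 + D_2/(1+r)^2 + D_3/(1+r)^3 + TV/(1+r)^3
    = 7.14452 + 7.56210 + 8.00409 + 163.84834 = 186.55905

£186.56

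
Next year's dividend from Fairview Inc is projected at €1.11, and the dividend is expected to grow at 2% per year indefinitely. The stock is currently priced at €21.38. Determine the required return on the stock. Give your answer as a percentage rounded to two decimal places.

P = D₁/(r − g) ⇒ r = D₁/P + g = €1.1100/€21.38 + 0.02 = 0.051918 + 0.02 = 0.071918

7.19%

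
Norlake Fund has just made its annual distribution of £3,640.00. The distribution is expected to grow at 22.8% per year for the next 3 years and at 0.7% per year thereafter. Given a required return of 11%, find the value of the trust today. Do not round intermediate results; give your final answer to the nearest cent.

D_1 = 4469.92000
D_2 = 5489.06176
D_3 = 6740.56784
Terminal value at year 3: TV = D_3×(1+g_2)/(r−g_2) = 6787.75182/0.103 = 65900.50307
P_0 = D_1/(1+r)^1 + D_2/(1+r)^2 + D_3/(1+r)^3 + TV/(1+r)^3
    = 4026.95495 + 4455.04566 + 4928.64511 + 48185.87987 = 61596.52560

£61596.53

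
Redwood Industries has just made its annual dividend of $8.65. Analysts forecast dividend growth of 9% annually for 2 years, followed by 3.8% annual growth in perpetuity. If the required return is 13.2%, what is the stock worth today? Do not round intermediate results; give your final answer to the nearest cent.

$104.91

D_1 = 9.42850
D_2 = 10.27707
Terminal value at year 2: TV = D_2×(1+g_2)/(r−g_2) = 10.66759/0.094 = 113.48504
P_0 = D_1/(1+r)^1 + D_2/(1+r)^2 + TV/(1+r)^2
    = 8.32906 + 8.02003 + 88.56166 = 104.91076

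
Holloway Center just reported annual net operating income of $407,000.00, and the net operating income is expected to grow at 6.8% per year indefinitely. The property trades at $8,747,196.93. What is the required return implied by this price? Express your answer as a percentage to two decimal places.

11.77%

D₁ = $407,000.00 × 1.068 = $434,676.0000
P = D₁/(r − g) ⇒ r = D₁/P + g = $434,676.0000/$8,747,196.93 + 0.068 = 0.049693 + 0.068 = 0.117693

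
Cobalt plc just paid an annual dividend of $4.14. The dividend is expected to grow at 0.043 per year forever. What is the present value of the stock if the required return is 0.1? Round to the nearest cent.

$75.75

D₁ = D₀ × (1 + g) = $4.14 × 1.043 = $4.3180
Growing perpetuity: P = D₁ / (r − g) = $4.3180 / (0.1 − 0.043) = $75.75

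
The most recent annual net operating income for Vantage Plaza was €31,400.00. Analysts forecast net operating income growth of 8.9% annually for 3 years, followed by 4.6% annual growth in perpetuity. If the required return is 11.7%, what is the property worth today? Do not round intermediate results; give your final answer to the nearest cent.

€518229.74

D_1 = 34194.60000
D_2 = 37237.91940
D_3 = 40552.09423
Terminal value at year 3: TV = D_3×(1+g_2)/(r−g_2) = 42417.49056/0.071 = 597429.44452
P_0 = D_1/(1+r)^1 + D_2/(1+r)^2 + D_3/(1+r)^3 + TV/(1+r)^3
    = 30612.89167 + 29845.51391 + 29097.37211 + 428673.96090 = 518229.73859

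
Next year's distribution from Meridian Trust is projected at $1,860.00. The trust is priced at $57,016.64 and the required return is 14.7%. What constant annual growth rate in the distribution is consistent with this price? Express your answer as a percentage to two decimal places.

P = D₁/(r−g) ⇒ g = r − D₁/P = 0.147 − $1,860.00/$57,016.64 = 0.114378

11.44%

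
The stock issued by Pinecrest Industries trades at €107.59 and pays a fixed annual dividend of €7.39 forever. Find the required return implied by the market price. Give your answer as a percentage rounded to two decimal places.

P = C/r ⇒ r = C/P = €7.39/€107.59 = 0.068687

6.87%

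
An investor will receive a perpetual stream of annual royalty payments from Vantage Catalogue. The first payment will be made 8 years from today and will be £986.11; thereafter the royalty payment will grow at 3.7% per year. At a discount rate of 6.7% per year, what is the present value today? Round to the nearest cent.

£20876.28

Value at end of year 7: C₁ / (r − g) = £986.11 / (0.067 − 0.037) = £32,870.3333
Discount to today: PV = £32,870.3333 / (1 + 0.067)^7 = £32,870.3333 / 1.574530 = £20,876.28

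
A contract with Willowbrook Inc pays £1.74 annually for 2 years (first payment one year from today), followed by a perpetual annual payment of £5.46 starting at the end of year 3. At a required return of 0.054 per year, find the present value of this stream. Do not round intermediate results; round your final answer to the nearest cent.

£94.23

PV of 2-year annuity: £1.74 × [1 − (1+0.054)^−2] / 0.054 = 3.21713
Perpetuity value at year 2: £5.46 / 0.054 = 101.11111
PV of perpetuity: 101.11111 / (1+0.054)^2 = 91.01598
Total PV = 3.21713 + 91.01598 = 94.23311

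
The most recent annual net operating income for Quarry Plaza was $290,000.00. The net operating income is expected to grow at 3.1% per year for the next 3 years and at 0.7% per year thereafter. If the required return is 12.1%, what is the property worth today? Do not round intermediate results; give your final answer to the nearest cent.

D_1 = 298990.00000
D_2 = 308258.69000
D_3 = 317814.70939
Terminal value at year 3: TV = D_3×(1+g_2)/(r−g_2) = 320039.41236/0.114 = 2807363.26628
P_0 = D_1/(1+r)^1 + D_2/(1+r)^2 + D_3/(1+r)^3 + TV/(1+r)^3
    = 266717.21677 + 245303.70249 + 225609.38204 + 1992882.87468 = 2730513.17598

$2730513.18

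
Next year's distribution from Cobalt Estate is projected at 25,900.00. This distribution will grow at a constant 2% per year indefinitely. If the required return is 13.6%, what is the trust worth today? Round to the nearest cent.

223275.86

Growing perpetuity: P = D₁ / (r − g) = 25,900.0000 / (0.136 − 0.02) = 223,275.86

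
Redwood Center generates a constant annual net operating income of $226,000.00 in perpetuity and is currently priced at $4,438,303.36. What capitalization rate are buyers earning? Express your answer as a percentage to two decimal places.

5.09%

P = C/r ⇒ r = C/P = $226,000.00/$4,438,303.36 = 0.050920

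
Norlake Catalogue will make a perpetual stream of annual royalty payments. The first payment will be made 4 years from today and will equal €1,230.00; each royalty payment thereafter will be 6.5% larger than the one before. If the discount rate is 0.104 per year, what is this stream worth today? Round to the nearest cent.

€23438.69

Value at end of year 3: C₁ / (r − g) = €1,230.00 / (0.104 − 0.065) = €31,538.4615
Discount to today: PV = €31,538.4615 / (1 + 0.104)^3 = €31,538.4615 / 1.345573 = €23,438.69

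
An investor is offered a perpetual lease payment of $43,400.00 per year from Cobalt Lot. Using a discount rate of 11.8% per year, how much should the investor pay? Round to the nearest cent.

$367796.61

Level perpetuity: PV = C / r = $43,400.00 / 0.118 = $367,796.61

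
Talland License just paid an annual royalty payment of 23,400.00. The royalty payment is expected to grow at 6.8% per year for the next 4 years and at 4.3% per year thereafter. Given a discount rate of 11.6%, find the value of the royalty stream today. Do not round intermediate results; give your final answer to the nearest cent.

364376.91

D_1 = 24991.20000
D_2 = 26690.60160
D_3 = 28505.56251
D_4 = 30443.94076
Terminal value at year 4: TV = D_4×(1+g_2)/(r−g_2) = 31753.03021/0.073 = 434973.01660
P_0 = D_1/(1+r)^1 + D_2/(1+r)^2 + D_3/(1+r)^3 + D_4/(1+r)^4 + TV/(1+r)^4
    = 22393.54839 + 21430.38502 + 20508.64803 + 19626.55564 + 280417.77438 = 364376.91145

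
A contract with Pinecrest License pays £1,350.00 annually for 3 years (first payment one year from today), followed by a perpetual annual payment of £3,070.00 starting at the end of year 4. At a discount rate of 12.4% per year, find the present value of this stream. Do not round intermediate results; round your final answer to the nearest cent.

£20655.15

PV of 3-year annuity: £1,350.00 × [1 − (1+0.124)^−3] / 0.124 = 3220.31415
Perpetuity value at year 3: £3,070.00 / 0.124 = 24758.06452
PV of perpetuity: 24758.06452 / (1+0.124)^3 = 17434.83159
Total PV = 3220.31415 + 17434.83159 = 20655.14574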